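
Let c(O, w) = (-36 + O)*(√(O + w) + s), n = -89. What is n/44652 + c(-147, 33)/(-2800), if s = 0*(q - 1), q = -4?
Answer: -89/44652 + 183*I*√114/2800 ≈ -0.0019932 + 0.69782*I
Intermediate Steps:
s = 0 (s = 0*(-4 - 1) = 0*(-5) = 0)
c(O, w) = √(O + w)*(-36 + O) (c(O, w) = (-36 + O)*(√(O + w) + 0) = (-36 + O)*√(O + w) = √(O + w)*(-36 + O))
n/44652 + c(-147, 33)/(-2800) = -89/44652 + (√(-147 + 33)*(-36 - 147))/(-2800) = -89*1/44652 + (√(-114)*(-183))*(-1/2800) = -89/44652 + ((I*√114)*(-183))*(-1/2800) = -89/44652 - 183*I*√114*(-1/2800) = -89/44652 + 183*I*√114/2800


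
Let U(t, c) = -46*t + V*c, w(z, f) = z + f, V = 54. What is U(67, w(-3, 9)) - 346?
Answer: -3104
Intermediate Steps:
w(z, f) = f + z
U(t, c) = -46*t + 54*c
U(67, w(-3, 9)) - 346 = (-46*67 + 54*(9 - 3)) - 346 = (-3082 + 54*6) - 346 = (-3082 + 324) - 346 = -2758 - 346 = -3104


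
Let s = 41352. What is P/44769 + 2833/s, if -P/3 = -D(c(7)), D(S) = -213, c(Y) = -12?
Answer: 33468883/617095896 ≈ 0.054236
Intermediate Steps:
P = -639 (P = -(-3)*(-213) = -3*213 = -639)
P/44769 + 2833/s = -639/44769 + 2833/41352 = -639*1/44769 + 2833*(1/41352) = -213/14923 + 2833/41352 = 33468883/617095896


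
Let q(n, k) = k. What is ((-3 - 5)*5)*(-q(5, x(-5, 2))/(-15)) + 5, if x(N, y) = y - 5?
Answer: 13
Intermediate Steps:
x(N, y) = -5 + y
((-3 - 5)*5)*(-q(5, x(-5, 2))/(-15)) + 5 = ((-3 - 5)*5)*(-(-5 + 2)/(-15)) + 5 = (-8*5)*(-(-3)*(-1)/15) + 5 = -(-40)/5 + 5 = -40*(-⅕) + 5 = 8 + 5 = 13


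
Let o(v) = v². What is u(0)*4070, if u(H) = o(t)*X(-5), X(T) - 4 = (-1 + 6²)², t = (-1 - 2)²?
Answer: 405164430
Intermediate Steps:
t = 9 (t = (-3)² = 9)
X(T) = 1229 (X(T) = 4 + (-1 + 6²)² = 4 + (-1 + 36)² = 4 + 35² = 4 + 1225 = 1229)
u(H) = 99549 (u(H) = 9²*1229 = 81*1229 = 99549)
u(0)*4070 = 99549*4070 = 405164430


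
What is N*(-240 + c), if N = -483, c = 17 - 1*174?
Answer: 191751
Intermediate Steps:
c = -157 (c = 17 - 174 = -157)
N*(-240 + c) = -483*(-240 - 157) = -483*(-397) = 191751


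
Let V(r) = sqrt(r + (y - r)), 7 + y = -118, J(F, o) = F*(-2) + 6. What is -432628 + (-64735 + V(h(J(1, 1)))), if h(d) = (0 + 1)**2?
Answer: -497363 + 5*I*sqrt(5) ≈ -4.9736e+5 + 11.18*I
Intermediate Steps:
J(F, o) = 6 - 2*F (J(F, o) = -2*F + 6 = 6 - 2*F)
h(d) = 1 (h(d) = 1**2 = 1)
y = -125 (y = -7 - 118 = -125)
V(r) = 5*I*sqrt(5) (V(r) = sqrt(r + (-125 - r)) = sqrt(-125) = 5*I*sqrt(5))
-432628 + (-64735 + V(h(J(1, 1)))) = -432628 + (-64735 + 5*I*sqrt(5)) = -497363 + 5*I*sqrt(5)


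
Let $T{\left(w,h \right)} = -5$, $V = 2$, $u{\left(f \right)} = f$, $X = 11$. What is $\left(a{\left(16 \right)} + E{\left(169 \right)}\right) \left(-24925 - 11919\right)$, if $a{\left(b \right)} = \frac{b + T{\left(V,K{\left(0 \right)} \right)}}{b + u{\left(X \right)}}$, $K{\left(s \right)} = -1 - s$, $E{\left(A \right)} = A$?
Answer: $- \frac{168524456}{27} \approx -6.2416 \cdot 10^{6}$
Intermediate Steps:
$a{\left(b \right)} = \frac{-5 + b}{11 + b}$ ($a{\left(b \right)} = \frac{b - 5}{b + 11} = \frac{-5 + b}{11 + b}$)
$\left(a{\left(16 \right)} + E{\left(169 \right)}\right) \left(-24925 - 11919\right) = \left(\frac{-5 + 16}{11 + 16} + 169\right) \left(-24925 - 11919\right) = \left(\frac{1}{27} \cdot 11 + 169\right) \left(-36844\right) = \left(\frac{11}{27} + 169\right) \left(-36844\right) = \frac{4574}{27} \left(-36844\right) = - \frac{168524456}{27}$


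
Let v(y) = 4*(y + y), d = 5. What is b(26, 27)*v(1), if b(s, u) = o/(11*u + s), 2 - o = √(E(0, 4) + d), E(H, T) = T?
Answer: -8/323 ≈ -0.024768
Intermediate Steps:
o = -1 (o = 2 - √(4 + 5) = 2 - √9 = 2 - 1*3 = 2 - 3 = -1)
v(y) = 8*y (v(y) = 4*(2*y) = 8*y)
b(s, u) = -1/(s + 11*u) (b(s, u) = -1/(11*u + s) = -1/(s + 11*u))
b(26, 27)*v(1) = (-1/(26 + 11*27))*(8*1) = -1/(26 + 297)*8 = -1/323*8 = -8/323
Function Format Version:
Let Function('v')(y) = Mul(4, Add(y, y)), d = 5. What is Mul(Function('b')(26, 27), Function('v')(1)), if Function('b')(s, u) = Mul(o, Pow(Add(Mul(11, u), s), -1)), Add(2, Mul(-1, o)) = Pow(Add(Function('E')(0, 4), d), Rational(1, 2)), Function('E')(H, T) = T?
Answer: Rational(-8, 323) ≈ -0.024768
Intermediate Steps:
o = -1 (o = Add(2, Mul(-1, Pow(Add(4, 5), Rational(1, 2)))) = Add(2, Mul(-1, Pow(9, Rational(1, 2)))) = Add(2, Mul(-1, 3)) = Add(2, -3) = -1)
Function('v')(y) = Mul(8, y) (Function('v')(y) = Mul(4, Mul(2, y)) = Mul(8, y))
Function('b')(s, u) = Mul(-1, Pow(Add(s, Mul(11, u)), -1)) (Function('b')(s, u) = Mul(-1, Pow(Add(Mul(11, u), s), -1)) = Mul(-1, Pow(Add(s, Mul(11, u)), -1)))
Mul(Function('b')(26, 27), Function('v')(1)) = Mul(Mul(-1, Pow(Add(26, Mul(11, 27)), -1)), Mul(8, 1)) = Mul(Mul(-1, Pow(Add(26, 297), -1)), 8) = Mul(Mul(-1, Pow(323, -1)), 8) = Mul(Mul(-1, Rational(1, 323)), 8) = Mul(Rational(-1, 323), 8) = Rational(-8, 323)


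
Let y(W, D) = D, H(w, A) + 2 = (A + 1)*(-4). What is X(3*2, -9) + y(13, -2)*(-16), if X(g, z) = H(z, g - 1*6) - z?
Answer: 35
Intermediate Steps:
H(w, A) = -6 - 4*A (H(w, A) = -2 + (A + 1)*(-4) = -2 + (1 + A)*(-4) = -2 + (-4 - 4*A) = -6 - 4*A)
X(g, z) = 18 - z - 4*g (X(g, z) = (-6 - 4*(g - 1*6)) - z = (-6 - 4*(g - 6)) - z = (-6 - 4*(-6 + g)) - z = (-6 + (24 - 4*g)) - z = (18 - 4*g) - z = 18 - z - 4*g)
X(3*2, -9) + y(13, -2)*(-16) = (18 - 1*(-9) - 12*2) - 2*(-16) = (18 + 9 - 4*6) + 32 = (18 + 9 - 24) + 32 = 3 + 32 = 35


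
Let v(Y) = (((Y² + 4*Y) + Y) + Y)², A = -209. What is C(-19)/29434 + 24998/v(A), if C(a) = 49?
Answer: 3066836457/1826989013234 ≈ 0.0016786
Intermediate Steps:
v(Y) = (Y² + 6*Y)² (v(Y) = ((Y² + 5*Y) + Y)² = (Y² + 6*Y)²)
C(-19)/29434 + 24998/v(A) = 49/29434 + 24998/(((-209)²*(6 - 209)²)) = 49*(1/29434) + 24998/((43681*(-203)²)) = 49/29434 + 24998/((43681*41209)) = 49/29434 + 24998/1800050329 = 49/29434 + 24998*(1/1800050329) = 49/29434 + 862/62070701 = 3066836457/1826989013234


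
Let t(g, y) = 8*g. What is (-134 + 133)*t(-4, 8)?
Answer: 32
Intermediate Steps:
(-134 + 133)*t(-4, 8) = (-134 + 133)*(8*(-4)) = -1*(-32) = 32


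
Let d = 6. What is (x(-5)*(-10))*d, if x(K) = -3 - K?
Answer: -120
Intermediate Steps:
(x(-5)*(-10))*d = ((-3 - 1*(-5))*(-10))*6 = ((-3 + 5)*(-10))*6 = (2*(-10))*6 = -20*6 = -120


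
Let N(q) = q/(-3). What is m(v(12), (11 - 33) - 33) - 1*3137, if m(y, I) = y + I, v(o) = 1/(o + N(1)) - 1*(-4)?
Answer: -111577/35 ≈ -3187.9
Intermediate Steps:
N(q) = -q/3 (N(q) = q*(-⅓) = -q/3)
v(o) = 4 + 1/(-⅓ + o) (v(o) = 1/(o - ⅓*1) - 1*(-4) = 1/(o - ⅓) + 4 = 1/(-⅓ + o) + 4 = 4 + 1/(-⅓ + o))
m(y, I) = I + y
m(v(12), (11 - 33) - 33) - 1*3137 = (((11 - 33) - 33) + (-1 + 12*12)/(-1 + 3*12)) - 1*3137 = ((-22 - 33) + (-1 + 144)/(-1 + 36)) - 3137 = (-55 + 143/35) - 3137 = -1782/35 - 3137 = -111577/35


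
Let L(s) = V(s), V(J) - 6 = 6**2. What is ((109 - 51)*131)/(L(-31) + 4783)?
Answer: 7598/4825 ≈ 1.5747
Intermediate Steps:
V(J) = 42 (V(J) = 6 + 6**2 = 6 + 36 = 42)
L(s) = 42
((109 - 51)*131)/(L(-31) + 4783) = ((109 - 51)*131)/(42 + 4783) = (58*131)/4825 = 7598*(1/4825) = 7598/4825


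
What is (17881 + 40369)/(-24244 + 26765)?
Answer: 58250/2521 ≈ 23.106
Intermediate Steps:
(17881 + 40369)/(-24244 + 26765) = 58250/2521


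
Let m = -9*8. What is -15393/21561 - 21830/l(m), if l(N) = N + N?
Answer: 78076673/517464 ≈ 150.88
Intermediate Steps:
m = -72
l(N) = 2*N
-15393/21561 - 21830/l(m) = -15393/21561 - 21830/(2*(-72)) = -15393*1/21561 - 21830/(-144) = -5131/7187 - 21830*(-1/144) = -5131/7187 + 10915/72 = 78076673/517464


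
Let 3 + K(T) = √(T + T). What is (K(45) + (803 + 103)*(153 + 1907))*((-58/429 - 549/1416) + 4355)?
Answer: 548540585847483/67496 + 881729357*√10/67496 ≈ 8.1271e+9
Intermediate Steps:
K(T) = -3 + √2*√T (K(T) = -3 + √(T + T) = -3 + √(2*T) = -3 + √2*√T)
(K(45) + (803 + 103)*(153 + 1907))*((-58/429 - 549/1416) + 4355) = ((-3 + √2*√45) + (803 + 103)*(153 + 1907))*((-58/429 - 549/1416) + 4355) = ((-3 + √2*(3*√5)) + 906*2060)*((-58*1/429 - 549*1/1416) + 4355) = ((-3 + 3*√10) + 1866360)*((-58/429 - 183/472) + 4355) = (1866357 + 3*√10)*(-105883/202488 + 4355) = (1866357 + 3*√10)*(881729357/202488) = 548540585847483/67496 + 881729357*√10/67496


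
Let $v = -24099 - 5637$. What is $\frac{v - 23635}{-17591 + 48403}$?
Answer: $- \frac{53371}{30812} \approx -1.7321$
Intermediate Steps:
$v = -29736$
$\frac{v - 23635}{-17591 + 48403} = \frac{-29736 - 23635}{-17591 + 48403} = - \frac{53371}{30812}$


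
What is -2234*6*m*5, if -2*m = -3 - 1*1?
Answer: -134040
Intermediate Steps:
m = 2 (m = -(-3 - 1*1)/2 = -(-3 - 1)/2 = -1/2*(-4) = 2)
-2234*6*m*5 = -2234*6*2*5 = -26808*5 = -2234*60 = -134040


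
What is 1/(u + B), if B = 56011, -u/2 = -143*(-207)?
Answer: -1/3191 ≈ -0.00031338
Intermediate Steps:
u = -59202 (u = -(-286)*(-207) = -2*29601 = -59202)
1/(u + B) = 1/(-59202 + 56011) = 1/(-3191) = -1/3191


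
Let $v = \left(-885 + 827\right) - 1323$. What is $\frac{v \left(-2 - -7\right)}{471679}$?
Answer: $- \frac{6905}{471679} \approx -0.014639$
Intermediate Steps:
$v = -1381$ ($v = -58 - 1323 = -1381$)
$\frac{v \left(-2 - -7\right)}{471679} = \frac{\left(-1381\right) \left(-2 - -7\right)}{471679} = - 1381 \left(-2 + 7\right) \frac{1}{471679} = \left(-1381\right) 5 \cdot \frac{1}{471679} = \left(-6905\right) \frac{1}{471679} = - \frac{6905}{471679}$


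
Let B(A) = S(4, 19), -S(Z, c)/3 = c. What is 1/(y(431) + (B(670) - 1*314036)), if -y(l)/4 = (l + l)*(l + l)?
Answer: -1/3286269 ≈ -3.0430e-7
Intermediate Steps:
S(Z, c) = -3*c
B(A) = -57 (B(A) = -3*19 = -57)
y(l) = -16*l² (y(l) = -4*(l + l)*(l + l) = -4*2*l*2*l = -16*l²)
1/(y(431) + (B(670) - 1*314036)) = 1/(-16*431² + (-57 - 1*314036)) = 1/(-16*185761 + (-57 - 314036)) = 1/(-2972176 - 314093) = 1/(-3286269) = -1/3286269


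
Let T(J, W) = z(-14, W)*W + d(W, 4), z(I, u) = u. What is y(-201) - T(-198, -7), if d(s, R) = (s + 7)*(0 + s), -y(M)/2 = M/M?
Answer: -51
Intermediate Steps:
y(M) = -2 (y(M) = -2*M/M = -2*1 = -2)
d(s, R) = s*(7 + s) (d(s, R) = (7 + s)*s = s*(7 + s))
T(J, W) = W² + W*(7 + W) (T(J, W) = W*W + W*(7 + W) = W² + W*(7 + W))
y(-201) - T(-198, -7) = -2 - (-7)*(7 + 2*(-7)) = -2 - (-7)*(7 - 14) = -2 - (-7)*(-7) = -2 - 1*49 = -2 - 49 = -51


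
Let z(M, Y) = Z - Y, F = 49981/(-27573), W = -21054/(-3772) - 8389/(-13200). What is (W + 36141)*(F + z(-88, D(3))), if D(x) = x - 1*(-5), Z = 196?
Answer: 2309907644471156861/343217674800 ≈ 6.7302e+6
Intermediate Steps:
W = 77389027/12447600 (W = -21054*(-1/3772) - 8389*(-1/13200) = 10527/1886 + 8389/13200 = 77389027/12447600 ≈ 6.2172)
F = -49981/27573 (F = 49981*(-1/27573) = -49981/27573 ≈ -1.8127)
D(x) = 5 + x (D(x) = x + 5 = 5 + x)
z(M, Y) = 196 - Y
(W + 36141)*(F + z(-88, D(3))) = (77389027/12447600 + 36141)*(-49981/27573 + (196 - (5 + 3))) = 449946100627*(-49981/27573 + (196 - 1*8))/12447600 = 449946100627*(-49981/27573 + (196 - 8))/12447600 = 449946100627*(-49981/27573 + 188)/12447600 = (449946100627/12447600)*(5133743/27573) = 2309907644471156861/343217674800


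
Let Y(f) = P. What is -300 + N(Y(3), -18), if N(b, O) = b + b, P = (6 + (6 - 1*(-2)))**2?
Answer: 92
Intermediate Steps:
P = 196 (P = (6 + (6 + 2))**2 = (6 + 8)**2 = 14**2 = 196)
Y(f) = 196
N(b, O) = 2*b
-300 + N(Y(3), -18) = -300 + 2*196 = -300 + 392 = 92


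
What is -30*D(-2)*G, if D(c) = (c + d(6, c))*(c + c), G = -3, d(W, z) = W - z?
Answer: -2160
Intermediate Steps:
D(c) = 12*c (D(c) = (c + (6 - c))*(c + c) = 6*(2*c) = 12*c)
-30*D(-2)*G = -30*12*(-2)*(-3) = -(-720)*(-3) = -30*72 = -2160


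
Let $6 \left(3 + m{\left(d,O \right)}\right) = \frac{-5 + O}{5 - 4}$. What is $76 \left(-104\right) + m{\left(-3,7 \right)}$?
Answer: $- \frac{23720}{3} \approx -7906.7$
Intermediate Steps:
$m{\left(d,O \right)} = - \frac{23}{6} + \frac{O}{6}$ ($m{\left(d,O \right)} = -3 + \frac{\left(-5 + O\right) \frac{1}{5 - 4}}{6} = -3 + \frac{\left(-5 + O\right) 1^{-1}}{6} = -3 + \frac{\left(-5 + O\right) 1}{6} = -3 + \frac{-5 + O}{6} = -3 + \left(- \frac{5}{6} + \frac{O}{6}\right) = - \frac{23}{6} + \frac{O}{6}$)
$76 \left(-104\right) + m{\left(-3,7 \right)} = 76 \left(-104\right) + \left(- \frac{23}{6} + \frac{1}{6} \cdot 7\right) = -7904 + \left(- \frac{23}{6} + \frac{7}{6}\right) = -7904 - \frac{8}{3} = - \frac{23720}{3}$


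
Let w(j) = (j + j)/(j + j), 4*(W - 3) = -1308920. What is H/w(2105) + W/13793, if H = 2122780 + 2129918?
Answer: 58657136287/13793 ≈ 4.2527e+6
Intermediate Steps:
W = -327227 (W = 3 + (1/4)*(-1308920) = 3 - 327230 = -327227)
w(j) = 1 (w(j) = (2*j)/((2*j)) = (2*j)*(1/(2*j)) = 1)
H = 4252698
H/w(2105) + W/13793 = 4252698/1 - 327227/13793 = 4252698*1 - 327227*1/13793 = 4252698 - 327227/13793 = 58657136287/13793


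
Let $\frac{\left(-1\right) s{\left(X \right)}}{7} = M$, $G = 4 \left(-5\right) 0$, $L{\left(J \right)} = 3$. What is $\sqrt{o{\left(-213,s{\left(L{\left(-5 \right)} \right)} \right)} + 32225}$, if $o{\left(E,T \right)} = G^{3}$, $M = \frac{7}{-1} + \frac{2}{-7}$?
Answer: $5 \sqrt{1289} \approx 179.51$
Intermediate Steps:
$G = 0$ ($G = \left(-20\right) 0 = 0$)
$M = - \frac{51}{7}$ ($M = 7 \left(-1\right) + 2 \left(- \frac{1}{7}\right) = -7 - \frac{2}{7} = - \frac{51}{7} \approx -7.2857$)
$s{\left(X \right)} = 51$ ($s{\left(X \right)} = \left(-7\right) \left(- \frac{51}{7}\right) = 51$)
$o{\left(E,T \right)} = 0$ ($o{\left(E,T \right)} = 0^{3} = 0$)
$\sqrt{o{\left(-213,s{\left(L{\left(-5 \right)} \right)} \right)} + 32225} = \sqrt{0 + 32225} = \sqrt{32225} = 5 \sqrt{1289}$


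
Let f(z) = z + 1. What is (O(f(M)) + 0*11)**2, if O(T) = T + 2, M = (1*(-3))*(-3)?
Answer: 144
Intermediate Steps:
M = 9 (M = -3*(-3) = 9)
f(z) = 1 + z
O(T) = 2 + T
(O(f(M)) + 0*11)**2 = ((2 + (1 + 9)) + 0*11)**2 = ((2 + 10) + 0)**2 = (12 + 0)**2 = 12**2 = 144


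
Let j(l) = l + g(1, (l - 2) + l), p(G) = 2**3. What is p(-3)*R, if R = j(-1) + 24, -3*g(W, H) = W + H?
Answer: 192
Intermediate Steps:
p(G) = 8
g(W, H) = -H/3 - W/3 (g(W, H) = -(W + H)/3 = -(H + W)/3 = -H/3 - W/3)
j(l) = 1/3 + l/3 (j(l) = l + (-((l - 2) + l)/3 - 1/3*1) = l + (-((-2 + l) + l)/3 - 1/3) = l + (-(-2 + 2*l)/3 - 1/3) = l + ((2/3 - 2*l/3) - 1/3) = l + (1/3 - 2*l/3) = 1/3 + l/3)
R = 24 (R = (1/3 + (1/3)*(-1)) + 24 = (1/3 - 1/3) + 24 = 0 + 24 = 24)
p(-3)*R = 8*24 = 192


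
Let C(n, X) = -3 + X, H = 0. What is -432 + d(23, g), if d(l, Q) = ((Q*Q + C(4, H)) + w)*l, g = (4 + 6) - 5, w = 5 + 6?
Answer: 327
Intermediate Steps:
w = 11
g = 5 (g = 10 - 5 = 5)
d(l, Q) = l*(8 + Q²) (d(l, Q) = ((Q*Q + (-3 + 0)) + 11)*l = ((Q² - 3) + 11)*l = ((-3 + Q²) + 11)*l = (8 + Q²)*l = l*(8 + Q²))
-432 + d(23, g) = -432 + 23*(8 + 5²) = -432 + 23*(8 + 25) = -432 + 23*33 = -432 + 759 = 327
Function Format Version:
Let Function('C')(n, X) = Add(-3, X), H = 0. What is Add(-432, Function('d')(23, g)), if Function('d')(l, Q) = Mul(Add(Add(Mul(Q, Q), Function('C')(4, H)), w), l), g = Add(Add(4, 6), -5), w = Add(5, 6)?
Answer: 327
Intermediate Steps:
w = 11
g = 5 (g = Add(10, -5) = 5)
Function('d')(l, Q) = Mul(l, Add(8, Pow(Q, 2))) (Function('d')(l, Q) = Mul(Add(Add(Mul(Q, Q), Add(-3, 0)), 11), l) = Mul(Add(Add(Pow(Q, 2), -3), 11), l) = Mul(Add(Add(-3, Pow(Q, 2)), 11), l) = Mul(Add(8, Pow(Q, 2)), l) = Mul(l, Add(8, Pow(Q, 2))))
Add(-432, Function('d')(23, g)) = Add(-432, Mul(23, Add(8, Pow(5, 2)))) = Add(-432, Mul(23, Add(8, 25))) = Add(-432, Mul(23, 33)) = Add(-432, 759) = 327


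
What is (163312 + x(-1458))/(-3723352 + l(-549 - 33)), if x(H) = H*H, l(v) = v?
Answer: -1144538/1861967 ≈ -0.61469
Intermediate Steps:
x(H) = H**2
(163312 + x(-1458))/(-3723352 + l(-549 - 33)) = (163312 + (-1458)**2)/(-3723352 + (-549 - 33)) = (163312 + 2125764)/(-3723352 - 582) = 2289076/(-3723934) = 2289076*(-1/3723934) = -1144538/1861967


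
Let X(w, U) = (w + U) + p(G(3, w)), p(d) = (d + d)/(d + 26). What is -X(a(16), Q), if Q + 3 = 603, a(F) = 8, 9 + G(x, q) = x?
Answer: -3037/5 ≈ -607.40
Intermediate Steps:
G(x, q) = -9 + x
Q = 600 (Q = -3 + 603 = 600)
p(d) = 2*d/(26 + d) (p(d) = (2*d)/(26 + d) = 2*d/(26 + d))
X(w, U) = -⅗ + U + w (X(w, U) = (w + U) + 2*(-9 + 3)/(26 + (-9 + 3)) = (U + w) + 2*(-6)/(26 - 6) = (U + w) + 2*(-6)/20 = (U + w) + 2*(-6)*(1/20) = (U + w) - ⅗ = -⅗ + U + w)
-X(a(16), Q) = -(-⅗ + 600 + 8) = -1*3037/5 = -3037/5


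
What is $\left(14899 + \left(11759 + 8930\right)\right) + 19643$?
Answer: $55231$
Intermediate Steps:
$\left(14899 + \left(11759 + 8930\right)\right) + 19643 = \left(14899 + 20689\right) + 19643 = 35588 + 19643 = 55231$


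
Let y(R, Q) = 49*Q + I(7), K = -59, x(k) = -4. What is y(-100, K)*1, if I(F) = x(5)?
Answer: -2895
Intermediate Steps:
I(F) = -4
y(R, Q) = -4 + 49*Q (y(R, Q) = 49*Q - 4 = -4 + 49*Q)
y(-100, K)*1 = (-4 + 49*(-59))*1 = (-4 - 2891)*1 = -2895*1 = -2895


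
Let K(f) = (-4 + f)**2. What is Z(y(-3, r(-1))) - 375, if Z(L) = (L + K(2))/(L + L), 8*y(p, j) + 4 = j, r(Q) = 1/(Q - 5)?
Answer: -18917/50 ≈ -378.34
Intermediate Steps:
r(Q) = 1/(-5 + Q)
y(p, j) = -1/2 + j/8
Z(L) = (4 + L)/(2*L) (Z(L) = (L + (-4 + 2)**2)/(L + L) = (L + (-2)**2)/((2*L)) = (L + 4)*(1/(2*L)) = (4 + L)*(1/(2*L)) = (4 + L)/(2*L))
Z(y(-3, r(-1))) - 375 = (4 + (-1/2 + 1/(8*(-5 - 1))))/(2*(-1/2 + 1/(8*(-5 - 1)))) - 375 = (4 + (-1/2 + (1/8)/(-6)))/(2*(-1/2 + (1/8)/(-6))) - 375 = (4 + (-1/2 + (1/8)*(-1/6)))/(2*(-1/2 + (1/8)*(-1/6))) - 375 = (4 + (-1/2 - 1/48))/(2*(-1/2 - 1/48)) - 375 = (4 - 25/48)/(2*(-25/48)) - 375 = (1/2)*(-48/25)*(167/48) - 375 = -167/50 - 375 = -18917/50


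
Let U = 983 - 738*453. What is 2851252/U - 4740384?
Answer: -1580119790356/333331 ≈ -4.7404e+6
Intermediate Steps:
U = -333331 (U = 983 - 334314 = -333331)
2851252/U - 4740384 = 2851252/(-333331) - 4740384 = 2851252*(-1/333331) - 4740384 = -2851252/333331 - 4740384 = -1580119790356/333331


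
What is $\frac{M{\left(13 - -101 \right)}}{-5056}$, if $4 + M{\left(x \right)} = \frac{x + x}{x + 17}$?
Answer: $\frac{37}{82792} \approx 0.0004469$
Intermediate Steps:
$M{\left(x \right)} = -4 + \frac{2 x}{17 + x}$ ($M{\left(x \right)} = -4 + \frac{x + x}{x + 17} = -4 + \frac{2 x}{17 + x}$)
$\frac{M{\left(13 - -101 \right)}}{-5056} = \frac{2 \frac{1}{17 + \left(13 - -101\right)} \left(-34 - \left(13 - -101\right)\right)}{-5056} = \frac{2 \left(-34 - \left(13 + 101\right)\right)}{17 + \left(13 + 101\right)} \left(- \frac{1}{5056}\right) = \frac{2 \left(-34 - 114\right)}{17 + 114} \left(- \frac{1}{5056}\right) = \frac{2 \left(-34 - 114\right)}{131} \left(- \frac{1}{5056}\right) = 2 \cdot \frac{1}{131} \left(-148\right) \left(- \frac{1}{5056}\right) = \left(- \frac{296}{131}\right) \left(- \frac{1}{5056}\right) = \frac{37}{82792}$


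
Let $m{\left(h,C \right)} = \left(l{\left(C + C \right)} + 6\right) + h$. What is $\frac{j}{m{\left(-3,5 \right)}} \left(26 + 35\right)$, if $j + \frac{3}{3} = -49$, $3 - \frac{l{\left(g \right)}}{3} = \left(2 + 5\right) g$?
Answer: $\frac{1525}{99} \approx 15.404$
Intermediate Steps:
$l{\left(g \right)} = 9 - 21 g$ ($l{\left(g \right)} = 9 - 3 \left(2 + 5\right) g = 9 - 3 \cdot 7 g = 9 - 21 g$)
$j = -50$ ($j = -1 - 49 = -50$)
$m{\left(h,C \right)} = 15 + h - 42 C$ ($m{\left(h,C \right)} = \left(\left(9 - 21 \left(C + C\right)\right) + 6\right) + h = \left(\left(9 - 21 \cdot 2 C\right) + 6\right) + h = \left(\left(9 - 42 C\right) + 6\right) + h = \left(15 - 42 C\right) + h = 15 + h - 42 C$)
$\frac{j}{m{\left(-3,5 \right)}} \left(26 + 35\right) = - \frac{50}{15 - 3 - 210} \left(26 + 35\right) = - \frac{50}{15 - 3 - 210} \cdot 61 = - \frac{50}{-198} \cdot 61 = \left(-50\right) \left(- \frac{1}{198}\right) 61 = \frac{25}{99} \cdot 61 = \frac{1525}{99}$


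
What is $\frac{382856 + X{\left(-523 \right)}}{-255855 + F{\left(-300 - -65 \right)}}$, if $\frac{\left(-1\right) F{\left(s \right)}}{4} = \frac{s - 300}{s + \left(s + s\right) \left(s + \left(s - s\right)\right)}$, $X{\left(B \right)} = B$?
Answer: $- \frac{8427766319}{5639811337} \approx -1.4943$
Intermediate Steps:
$F{\left(s \right)} = - \frac{4 \left(-300 + s\right)}{s + 2 s^{2}}$ ($F{\left(s \right)} = - 4 \frac{s - 300}{s + \left(s + s\right) \left(s + \left(s - s\right)\right)} = - 4 \frac{-300 + s}{s + 2 s \left(s + 0\right)} = - 4 \frac{-300 + s}{s + 2 s s} = - 4 \frac{-300 + s}{s + 2 s^{2}} = - \frac{4 \left(-300 + s\right)}{s + 2 s^{2}}$)
$\frac{382856 + X{\left(-523 \right)}}{-255855 + F{\left(-300 - -65 \right)}} = \frac{382856 - 523}{-255855 + \frac{4 \left(300 - \left(-300 - -65\right)\right)}{\left(-300 - -65\right) \left(1 + 2 \left(-300 - -65\right)\right)}} = \frac{382333}{-255855 + \frac{4 \left(300 - \left(-300 + 65\right)\right)}{\left(-300 + 65\right) \left(1 + 2 \left(-300 + 65\right)\right)}} = \frac{382333}{-255855 + \frac{4 \left(300 - -235\right)}{\left(-235\right) \left(1 + 2 \left(-235\right)\right)}} = \frac{382333}{-255855 + 4 \left(- \frac{1}{235}\right) \frac{1}{1 - 470} \left(300 + 235\right)} = \frac{382333}{-255855 + 4 \left(- \frac{1}{235}\right) \frac{1}{-469} \cdot 535} = \frac{382333}{-255855 + 4 \left(- \frac{1}{235}\right) \left(- \frac{1}{469}\right) 535} = \frac{382333}{-255855 + \frac{428}{22043}} = \frac{382333}{- \frac{5639811337}{22043}} = 382333 \left(- \frac{22043}{5639811337}\right) = - \frac{8427766319}{5639811337}$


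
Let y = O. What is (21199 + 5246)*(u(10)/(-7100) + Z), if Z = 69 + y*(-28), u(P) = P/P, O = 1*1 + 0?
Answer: 1539622611/1420 ≈ 1.0842e+6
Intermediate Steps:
O = 1 (O = 1 + 0 = 1)
y = 1
u(P) = 1
Z = 41 (Z = 69 + 1*(-28) = 69 - 28 = 41)
(21199 + 5246)*(u(10)/(-7100) + Z) = (21199 + 5246)*(1/(-7100) + 41) = 26445*(1*(-1/7100) + 41) = 26445*(-1/7100 + 41) = 26445*(291099/7100) = 1539622611/1420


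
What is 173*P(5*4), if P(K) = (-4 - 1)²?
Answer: 4325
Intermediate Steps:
P(K) = 25 (P(K) = (-5)² = 25)
173*P(5*4) = 173*25 = 4325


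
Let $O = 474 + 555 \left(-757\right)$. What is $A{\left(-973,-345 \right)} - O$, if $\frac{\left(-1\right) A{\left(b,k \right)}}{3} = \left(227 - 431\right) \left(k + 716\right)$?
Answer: $646713$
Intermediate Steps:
$O = -419661$ ($O = 474 - 420135 = -419661$)
$A{\left(b,k \right)} = 438192 + 612 k$ ($A{\left(b,k \right)} = - 3 \left(227 - 431\right) \left(k + 716\right) = - 3 \left(- 204 \left(716 + k\right)\right) = - 3 \left(-146064 - 204 k\right) = 438192 + 612 k$)
$A{\left(-973,-345 \right)} - O = \left(438192 + 612 \left(-345\right)\right) - -419661 = \left(438192 - 211140\right) + 419661 = 227052 + 419661 = 646713$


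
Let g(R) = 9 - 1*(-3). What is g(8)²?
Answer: 144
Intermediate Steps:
g(R) = 12 (g(R) = 9 + 3 = 12)
g(8)² = 12² = 144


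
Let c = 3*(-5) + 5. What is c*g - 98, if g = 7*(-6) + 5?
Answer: 272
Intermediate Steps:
g = -37 (g = -42 + 5 = -37)
c = -10 (c = -15 + 5 = -10)
c*g - 98 = -10*(-37) - 98 = 370 - 98 = 272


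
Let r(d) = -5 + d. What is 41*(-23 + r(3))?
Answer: -1025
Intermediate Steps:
41*(-23 + r(3)) = 41*(-23 + (-5 + 3)) = 41*(-23 - 2) = 41*(-25) = -1025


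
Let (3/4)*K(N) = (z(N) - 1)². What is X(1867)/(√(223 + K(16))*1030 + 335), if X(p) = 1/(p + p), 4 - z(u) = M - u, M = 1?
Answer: -67/518859668970 + 103*√655/259429834485 ≈ 1.0032e-8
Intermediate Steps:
z(u) = 3 + u (z(u) = 4 - (1 - u) = 4 + (-1 + u) = 3 + u)
K(N) = 4*(2 + N)²/3 (K(N) = 4*((3 + N) - 1)²/3 = 4*(2 + N)²/3)
X(p) = 1/(2*p)
X(1867)/(√(223 + K(16))*1030 + 335) = ((½)/1867)/(√(223 + 4*(2 + 16)²/3)*1030 + 335) = ((½)*(1/1867))/(√(223 + (4/3)*18²)*1030 + 335) = 1/(3734*(√(223 + (4/3)*324)*1030 + 335)) = 1/(3734*(√(223 + 432)*1030 + 335)) = 1/(3734*(√655*1030 + 335)) = 1/(3734*(1030*√655 + 335)) = 1/(3734*(335 + 1030*√655))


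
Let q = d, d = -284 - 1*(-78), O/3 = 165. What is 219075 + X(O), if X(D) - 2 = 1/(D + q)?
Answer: 63313254/289 ≈ 2.1908e+5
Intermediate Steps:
O = 495 (O = 3*165 = 495)
d = -206 (d = -284 + 78 = -206)
q = -206
X(D) = 2 + 1/(-206 + D) (X(D) = 2 + 1/(D - 206) = 2 + 1/(-206 + D))
219075 + X(O) = 219075 + (-411 + 2*495)/(-206 + 495) = 219075 + (-411 + 990)/289 = 219075 + (1/289)*579 = 219075 + 579/289 = 63313254/289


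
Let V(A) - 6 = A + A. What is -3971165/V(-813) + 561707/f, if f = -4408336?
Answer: 875265983305/357075216 ≈ 2451.2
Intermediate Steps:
V(A) = 6 + 2*A (V(A) = 6 + (A + A) = 6 + 2*A)
-3971165/V(-813) + 561707/f = -3971165/(6 + 2*(-813)) + 561707/(-4408336) = -3971165/(6 - 1626) + 561707*(-1/4408336) = -3971165/(-1620) - 561707/4408336 = -3971165*(-1/1620) - 561707/4408336 = 794233/324 - 561707/4408336 = 875265983305/357075216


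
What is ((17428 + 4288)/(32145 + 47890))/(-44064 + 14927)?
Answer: -21716/2331979795 ≈ -9.3123e-6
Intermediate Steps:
((17428 + 4288)/(32145 + 47890))/(-44064 + 14927) = (21716/80035)/(-29137) = (21716*(1/80035))*(-1/29137) = (21716/80035)*(-1/29137) = -21716/2331979795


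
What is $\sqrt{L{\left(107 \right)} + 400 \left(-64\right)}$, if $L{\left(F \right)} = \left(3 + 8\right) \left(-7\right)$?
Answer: $9 i \sqrt{317} \approx 160.24 i$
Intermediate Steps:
$L{\left(F \right)} = -77$ ($L{\left(F \right)} = 11 \left(-7\right) = -77$)
$\sqrt{L{\left(107 \right)} + 400 \left(-64\right)} = \sqrt{-77 + 400 \left(-64\right)} = \sqrt{-77 - 25600} = \sqrt{-25677} = 9 i \sqrt{317}$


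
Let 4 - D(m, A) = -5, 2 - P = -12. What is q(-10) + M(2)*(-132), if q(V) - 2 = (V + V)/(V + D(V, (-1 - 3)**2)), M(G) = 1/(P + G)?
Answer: 55/4 ≈ 13.750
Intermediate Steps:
P = 14 (P = 2 - 1*(-12) = 2 + 12 = 14)
D(m, A) = 9 (D(m, A) = 4 - 1*(-5) = 4 + 5 = 9)
M(G) = 1/(14 + G)
q(V) = 2 + 2*V/(9 + V) (q(V) = 2 + (V + V)/(V + 9) = 2 + (2*V)/(9 + V) = 2 + 2*V/(9 + V))
q(-10) + M(2)*(-132) = 2*(9 + 2*(-10))/(9 - 10) - 132/(14 + 2) = 2*(9 - 20)/(-1) - 132/16 = 2*(-1)*(-11) + (1/16)*(-132) = 22 - 33/4 = 55/4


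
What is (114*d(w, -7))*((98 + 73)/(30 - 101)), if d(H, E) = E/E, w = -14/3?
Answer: -19494/71 ≈ -274.56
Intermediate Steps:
w = -14/3 (w = -14*⅓ = -14/3 ≈ -4.6667)
d(H, E) = 1
(114*d(w, -7))*((98 + 73)/(30 - 101)) = (114*1)*((98 + 73)/(30 - 101)) = 114*(171/(-71)) = 114*(171*(-1/71)) = 114*(-171/71) = -19494/71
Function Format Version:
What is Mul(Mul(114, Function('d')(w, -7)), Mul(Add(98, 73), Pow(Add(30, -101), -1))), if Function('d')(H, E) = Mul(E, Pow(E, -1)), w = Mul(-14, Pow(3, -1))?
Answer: Rational(-19494, 71) ≈ -274.56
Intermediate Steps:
w = Rational(-14, 3) (w = Mul(-14, Rational(1, 3)) = Rational(-14, 3) ≈ -4.6667)
Function('d')(H, E) = 1
Mul(Mul(114, Function('d')(w, -7)), Mul(Add(98, 73), Pow(Add(30, -101), -1))) = Mul(Mul(114, 1), Mul(Add(98, 73), Pow(Add(30, -101), -1))) = Mul(114, Mul(171, Pow(-71, -1))) = Mul(114, Mul(171, Rational(-1, 71))) = Mul(114, Rational(-171, 71)) = Rational(-19494, 71)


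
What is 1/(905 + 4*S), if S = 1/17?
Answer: 17/15389 ≈ 0.0011047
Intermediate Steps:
S = 1/17 ≈ 0.058824
1/(905 + 4*S) = 1/(905 + 4*(1/17)) = 1/(905 + 4/17) = 1/(15389/17) = 17/15389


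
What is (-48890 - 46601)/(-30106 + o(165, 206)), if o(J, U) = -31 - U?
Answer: 95491/30343 ≈ 3.1471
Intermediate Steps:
(-48890 - 46601)/(-30106 + o(165, 206)) = (-48890 - 46601)/(-30106 + (-31 - 1*206)) = -95491/(-30106 + (-31 - 206)) = -95491/(-30106 - 237) = -95491/(-30343) = -95491*(-1/30343) = 95491/30343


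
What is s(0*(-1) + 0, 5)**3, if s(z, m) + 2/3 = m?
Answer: 2197/27 ≈ 81.370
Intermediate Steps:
s(z, m) = -2/3 + m
s(0*(-1) + 0, 5)**3 = (-2/3 + 5)**3 = (13/3)**3 = 2197/27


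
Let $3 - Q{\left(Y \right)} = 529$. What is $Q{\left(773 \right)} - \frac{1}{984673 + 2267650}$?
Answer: $- \frac{1710721899}{3252323} \approx -526.0$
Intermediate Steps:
$Q{\left(Y \right)} = -526$ ($Q{\left(Y \right)} = 3 - 529 = -526$)
$Q{\left(773 \right)} - \frac{1}{984673 + 2267650} = -526 - \frac{1}{984673 + 2267650} = -526 - \frac{1}{3252323} = - \frac{1710721899}{3252323}$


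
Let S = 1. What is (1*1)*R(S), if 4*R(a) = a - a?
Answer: 0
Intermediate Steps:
R(a) = 0 (R(a) = (a - a)/4 = (¼)*0 = 0)
(1*1)*R(S) = (1*1)*0 = 1*0 = 0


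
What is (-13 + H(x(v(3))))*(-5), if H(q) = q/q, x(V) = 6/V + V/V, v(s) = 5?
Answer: 60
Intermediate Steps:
x(V) = 1 + 6/V (x(V) = 6/V + 1 = 1 + 6/V)
H(q) = 1
(-13 + H(x(v(3))))*(-5) = (-13 + 1)*(-5) = -12*(-5) = 60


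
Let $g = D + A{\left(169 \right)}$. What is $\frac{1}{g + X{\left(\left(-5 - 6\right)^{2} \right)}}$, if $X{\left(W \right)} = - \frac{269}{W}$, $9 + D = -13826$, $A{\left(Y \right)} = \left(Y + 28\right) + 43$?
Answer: $- \frac{121}{1645264} \approx -7.3544 \cdot 10^{-5}$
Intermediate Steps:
$A{\left(Y \right)} = 71 + Y$ ($A{\left(Y \right)} = \left(28 + Y\right) + 43 = 71 + Y$)
$D = -13835$ ($D = -9 - 13826 = -13835$)
$g = -13595$ ($g = -13835 + \left(71 + 169\right) = -13835 + 240 = -13595$)
$\frac{1}{g + X{\left(\left(-5 - 6\right)^{2} \right)}} = \frac{1}{-13595 - \frac{269}{\left(-5 - 6\right)^{2}}} = \frac{1}{-13595 - \frac{269}{\left(-11\right)^{2}}} = \frac{1}{-13595 - \frac{269}{121}} = \frac{1}{- \frac{1645264}{121}} = - \frac{121}{1645264}$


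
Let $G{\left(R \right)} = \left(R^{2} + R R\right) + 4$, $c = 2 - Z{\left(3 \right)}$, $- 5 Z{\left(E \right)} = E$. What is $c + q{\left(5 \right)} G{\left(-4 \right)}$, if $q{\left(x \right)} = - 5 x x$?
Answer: $- \frac{22487}{5} \approx -4497.4$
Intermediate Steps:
$q{\left(x \right)} = - 5 x^{2}$
$Z{\left(E \right)} = - \frac{E}{5}$
$c = \frac{13}{5}$ ($c = 2 - \left(- \frac{1}{5}\right) 3 = 2 - - \frac{3}{5} = 2 + \frac{3}{5} = \frac{13}{5} \approx 2.6$)
$G{\left(R \right)} = 4 + 2 R^{2}$ ($G{\left(R \right)} = \left(R^{2} + R^{2}\right) + 4 = 2 R^{2} + 4 = 4 + 2 R^{2}$)
$c + q{\left(5 \right)} G{\left(-4 \right)} = \frac{13}{5} + - 5 \cdot 5^{2} \left(4 + 2 \left(-4\right)^{2}\right) = \frac{13}{5} + \left(-5\right) 25 \left(4 + 2 \cdot 16\right) = \frac{13}{5} - 125 \left(4 + 32\right) = \frac{13}{5} - 4500 = - \frac{22487}{5}$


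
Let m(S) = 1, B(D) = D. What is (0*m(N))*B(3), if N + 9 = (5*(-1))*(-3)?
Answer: 0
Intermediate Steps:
N = 6 (N = -9 + (5*(-1))*(-3) = -9 - 5*(-3) = -9 + 15 = 6)
(0*m(N))*B(3) = (0*1)*3 = 0*3 = 0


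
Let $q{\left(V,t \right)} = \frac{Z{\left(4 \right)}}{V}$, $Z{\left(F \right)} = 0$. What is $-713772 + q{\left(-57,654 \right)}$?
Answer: $-713772$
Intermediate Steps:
$q{\left(V,t \right)} = 0$ ($q{\left(V,t \right)} = \frac{1}{V} 0 = 0$)
$-713772 + q{\left(-57,654 \right)} = -713772 + 0 = -713772$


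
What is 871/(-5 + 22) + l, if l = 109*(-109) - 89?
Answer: -202619/17 ≈ -11919.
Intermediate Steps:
l = -11970 (l = -11881 - 89 = -11970)
871/(-5 + 22) + l = 871/(-5 + 22) - 11970 = 871/17 - 11970 = -202619/17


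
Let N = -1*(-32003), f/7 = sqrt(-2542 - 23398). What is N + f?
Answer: 32003 + 14*I*sqrt(6485) ≈ 32003.0 + 1127.4*I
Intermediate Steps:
f = 14*I*sqrt(6485) (f = 7*sqrt(-2542 - 23398) = 7*sqrt(-25940) = 7*(2*I*sqrt(6485)) = 14*I*sqrt(6485) ≈ 1127.4*I)
N = 32003
N + f = 32003 + 14*I*sqrt(6485)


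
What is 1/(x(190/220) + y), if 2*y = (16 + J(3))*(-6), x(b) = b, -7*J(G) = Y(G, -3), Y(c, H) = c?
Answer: -154/7061 ≈ -0.021810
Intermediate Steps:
J(G) = -G/7
y = -327/7 (y = ((16 - ⅐*3)*(-6))/2 = ((16 - 3/7)*(-6))/2 = ((109/7)*(-6))/2 = (½)*(-654/7) = -327/7 ≈ -46.714)
1/(x(190/220) + y) = 1/(190/220 - 327/7) = 1/(190*(1/220) - 327/7) = 1/(19/22 - 327/7) = 1/(-7061/154) = -154/7061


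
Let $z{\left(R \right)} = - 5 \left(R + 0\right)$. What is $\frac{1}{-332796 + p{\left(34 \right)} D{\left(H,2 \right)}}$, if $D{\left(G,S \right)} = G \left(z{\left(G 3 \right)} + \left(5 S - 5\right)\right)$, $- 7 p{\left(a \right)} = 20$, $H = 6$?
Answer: $- \frac{7}{2319372} \approx -3.0181 \cdot 10^{-6}$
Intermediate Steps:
$p{\left(a \right)} = - \frac{20}{7}$ ($p{\left(a \right)} = \left(- \frac{1}{7}\right) 20 = - \frac{20}{7}$)
$z{\left(R \right)} = - 5 R$
$D{\left(G,S \right)} = G \left(-5 - 15 G + 5 S\right)$ ($D{\left(G,S \right)} = G \left(- 5 G 3 + \left(5 S - 5\right)\right) = G \left(- 5 \cdot 3 G + \left(-5 + 5 S\right)\right) = G \left(- 15 G + \left(-5 + 5 S\right)\right) = G \left(-5 - 15 G + 5 S\right)$)
$\frac{1}{-332796 + p{\left(34 \right)} D{\left(H,2 \right)}} = \frac{1}{-332796 - \frac{20 \cdot 5 \cdot 6 \left(-1 + 2 - 18\right)}{7}} = \frac{1}{-332796 - \frac{20 \cdot 5 \cdot 6 \left(-17\right)}{7}} = \frac{1}{-332796 - - \frac{10200}{7}} = \frac{1}{-332796 + \frac{10200}{7}} = \frac{1}{- \frac{2319372}{7}} = - \frac{7}{2319372}$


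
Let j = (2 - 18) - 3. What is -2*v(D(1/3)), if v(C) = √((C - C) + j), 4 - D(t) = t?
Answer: -2*I*√19 ≈ -8.7178*I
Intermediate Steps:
D(t) = 4 - t
j = -19 (j = -16 - 3 = -19)
v(C) = I*√19 (v(C) = √((C - C) - 19) = √(0 - 19) = √(-19) = I*√19)
-2*v(D(1/3)) = -2*I*√19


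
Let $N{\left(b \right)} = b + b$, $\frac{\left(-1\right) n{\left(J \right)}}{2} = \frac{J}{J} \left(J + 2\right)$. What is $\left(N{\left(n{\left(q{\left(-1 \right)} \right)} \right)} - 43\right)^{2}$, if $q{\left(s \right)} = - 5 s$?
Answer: $5041$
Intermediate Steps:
$n{\left(J \right)} = -4 - 2 J$ ($n{\left(J \right)} = - 2 \frac{J}{J} \left(J + 2\right) = - 2 \cdot 1 \left(2 + J\right) = - 2 \left(2 + J\right) = -4 - 2 J$)
$N{\left(b \right)} = 2 b$
$\left(N{\left(n{\left(q{\left(-1 \right)} \right)} \right)} - 43\right)^{2} = \left(2 \left(-4 - 2 \left(\left(-5\right) \left(-1\right)\right)\right) - 43\right)^{2} = \left(2 \left(-4 - 10\right) - 43\right)^{2} = \left(2 \left(-14\right) - 43\right)^{2} = \left(-28 - 43\right)^{2} = \left(-71\right)^{2} = 5041$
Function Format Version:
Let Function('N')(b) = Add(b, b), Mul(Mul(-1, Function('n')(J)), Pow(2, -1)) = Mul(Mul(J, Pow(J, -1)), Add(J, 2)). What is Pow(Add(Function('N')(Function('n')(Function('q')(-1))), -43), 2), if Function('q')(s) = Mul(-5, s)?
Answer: 5041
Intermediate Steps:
Function('n')(J) = Add(-4, Mul(-2, J)) (Function('n')(J) = Mul(-2, Mul(Mul(J, Pow(J, -1)), Add(J, 2))) = Mul(-2, Mul(1, Add(2, J))) = Mul(-2, Add(2, J)) = Add(-4, Mul(-2, J)))
Function('N')(b) = Mul(2, b)
Pow(Add(Function('N')(Function('n')(Function('q')(-1))), -43), 2) = Pow(Add(Mul(2, Add(-4, Mul(-2, Mul(-5, -1)))), -43), 2) = Pow(Add(Mul(2, Add(-4, Mul(-2, 5))), -43), 2) = Pow(Add(Mul(2, Add(-4, -10)), -43), 2) = Pow(Add(Mul(2, -14), -43), 2) = Pow(Add(-28, -43), 2) = Pow(-71, 2) = 5041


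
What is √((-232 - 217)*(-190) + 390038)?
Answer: 2*√118837 ≈ 689.46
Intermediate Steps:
√((-232 - 217)*(-190) + 390038) = √(-449*(-190) + 390038) = √(85310 + 390038) = √475348 = 2*√118837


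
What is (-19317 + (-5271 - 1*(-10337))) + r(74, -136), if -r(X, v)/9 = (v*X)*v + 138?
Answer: -12333829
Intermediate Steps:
r(X, v) = -1242 - 9*X*v**2 (r(X, v) = -9*((v*X)*v + 138) = -9*((X*v)*v + 138) = -9*(X*v**2 + 138) = -9*(138 + X*v**2) = -1242 - 9*X*v**2)
(-19317 + (-5271 - 1*(-10337))) + r(74, -136) = (-19317 + (-5271 - 1*(-10337))) + (-1242 - 9*74*(-136)**2) = (-19317 + (-5271 + 10337)) + (-1242 - 9*74*18496) = (-19317 + 5066) + (-1242 - 12318336) = -14251 - 12319578 = -12333829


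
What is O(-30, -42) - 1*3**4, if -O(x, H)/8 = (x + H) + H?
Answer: 831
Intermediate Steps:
O(x, H) = -16*H - 8*x (O(x, H) = -8*((x + H) + H) = -8*((H + x) + H) = -8*(x + 2*H) = -16*H - 8*x)
O(-30, -42) - 1*3**4 = (-16*(-42) - 8*(-30)) - 1*3**4 = (672 + 240) - 1*81 = 912 - 81 = 831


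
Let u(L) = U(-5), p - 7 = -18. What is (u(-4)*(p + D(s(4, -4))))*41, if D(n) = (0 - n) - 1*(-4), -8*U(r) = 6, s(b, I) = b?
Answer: 1353/4 ≈ 338.25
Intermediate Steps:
p = -11 (p = 7 - 18 = -11)
U(r) = -¾ (U(r) = -⅛*6 = -¾)
u(L) = -¾
D(n) = 4 - n (D(n) = -n + 4 = 4 - n)
(u(-4)*(p + D(s(4, -4))))*41 = -3*(-11 + (4 - 1*4))/4*41 = -3*(-11 + (4 - 4))/4*41 = -3*(-11 + 0)/4*41 = -¾*(-11)*41 = (33/4)*41 = 1353/4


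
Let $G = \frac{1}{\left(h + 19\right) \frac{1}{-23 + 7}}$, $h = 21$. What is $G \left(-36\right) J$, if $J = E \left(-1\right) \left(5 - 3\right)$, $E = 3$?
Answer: $- \frac{432}{5} \approx -86.4$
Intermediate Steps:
$G = - \frac{2}{5}$ ($G = \frac{1}{\left(21 + 19\right) \frac{1}{-23 + 7}} = \frac{1}{40 \frac{1}{-16}} = \frac{1}{40 \left(- \frac{1}{16}\right)} = \frac{1}{- \frac{5}{2}} = - \frac{2}{5} \approx -0.4$)
$J = -6$ ($J = 3 \left(-1\right) \left(5 - 3\right) = \left(-3\right) 2 = -6$)
$G \left(-36\right) J = \left(- \frac{2}{5}\right) \left(-36\right) \left(-6\right) = \frac{72}{5} \left(-6\right) = - \frac{432}{5}$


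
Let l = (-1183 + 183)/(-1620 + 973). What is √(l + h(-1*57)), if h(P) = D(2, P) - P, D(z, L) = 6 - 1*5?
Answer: √24926322/647 ≈ 7.7166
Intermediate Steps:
D(z, L) = 1 (D(z, L) = 6 - 5 = 1)
l = 1000/647 (l = -1000/(-647) = -1000*(-1/647) = 1000/647 ≈ 1.5456)
h(P) = 1 - P
√(l + h(-1*57)) = √(1000/647 + (1 - (-1)*57)) = √(1000/647 + (1 - 1*(-57))) = √(1000/647 + (1 + 57)) = √(1000/647 + 58) = √(38526/647) = √24926322/647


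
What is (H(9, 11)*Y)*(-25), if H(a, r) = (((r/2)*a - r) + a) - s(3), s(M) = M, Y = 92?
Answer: -102350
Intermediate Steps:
H(a, r) = -3 + a - r + a*r/2 (H(a, r) = (((r/2)*a - r) + a) - 1*3 = (((r*(½))*a - r) + a) - 3 = (((r/2)*a - r) + a) - 3 = ((a*r/2 - r) + a) - 3 = ((-r + a*r/2) + a) - 3 = (a - r + a*r/2) - 3 = -3 + a - r + a*r/2)
(H(9, 11)*Y)*(-25) = ((-3 + 9 - 1*11 + (½)*9*11)*92)*(-25) = ((-3 + 9 - 11 + 99/2)*92)*(-25) = ((89/2)*92)*(-25) = 4094*(-25) = -102350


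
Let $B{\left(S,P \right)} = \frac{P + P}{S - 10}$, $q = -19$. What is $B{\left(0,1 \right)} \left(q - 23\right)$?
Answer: $\frac{42}{5} \approx 8.4$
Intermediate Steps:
$B{\left(S,P \right)} = \frac{2 P}{-10 + S}$
$B{\left(0,1 \right)} \left(q - 23\right) = 2 \cdot 1 \frac{1}{-10 + 0} \left(-19 - 23\right) = 2 \cdot 1 \frac{1}{-10} \left(-19 - 23\right) = 2 \cdot 1 \left(- \frac{1}{10}\right) \left(-42\right) = \left(- \frac{1}{5}\right) \left(-42\right) = \frac{42}{5}$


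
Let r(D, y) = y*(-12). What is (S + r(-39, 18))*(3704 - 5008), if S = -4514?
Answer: 6167920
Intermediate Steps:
r(D, y) = -12*y
(S + r(-39, 18))*(3704 - 5008) = (-4514 - 12*18)*(3704 - 5008) = (-4514 - 216)*(-1304) = -4730*(-1304) = 6167920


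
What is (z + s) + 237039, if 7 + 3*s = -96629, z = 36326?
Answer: 241153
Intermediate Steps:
s = -32212 (s = -7/3 + (⅓)*(-96629) = -7/3 - 96629/3 = -32212)
(z + s) + 237039 = (36326 - 32212) + 237039 = 4114 + 237039 = 241153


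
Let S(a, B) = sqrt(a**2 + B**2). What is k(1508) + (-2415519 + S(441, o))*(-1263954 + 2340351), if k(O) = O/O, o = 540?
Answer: -2600057405042 + 9687573*sqrt(6001) ≈ -2.5993e+12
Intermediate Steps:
k(O) = 1
S(a, B) = sqrt(B**2 + a**2)
k(1508) + (-2415519 + S(441, o))*(-1263954 + 2340351) = 1 + (-2415519 + sqrt(540**2 + 441**2))*(-1263954 + 2340351) = 1 + (-2415519 + sqrt(291600 + 194481))*1076397 = 1 + (-2415519 + sqrt(486081))*1076397 = 1 + (-2415519 + 9*sqrt(6001))*1076397 = 1 + (-2600057405043 + 9687573*sqrt(6001)) = -2600057405042 + 9687573*sqrt(6001)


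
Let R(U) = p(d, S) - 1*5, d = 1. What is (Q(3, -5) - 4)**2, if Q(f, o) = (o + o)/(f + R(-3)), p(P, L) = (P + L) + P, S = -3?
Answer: 4/9 ≈ 0.44444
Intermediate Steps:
p(P, L) = L + 2*P (p(P, L) = (L + P) + P = L + 2*P)
R(U) = -6 (R(U) = (-3 + 2*1) - 1*5 = (-3 + 2) - 5 = -1 - 5 = -6)
Q(f, o) = 2*o/(-6 + f) (Q(f, o) = (o + o)/(f - 6) = (2*o)/(-6 + f) = 2*o/(-6 + f))
(Q(3, -5) - 4)**2 = (2*(-5)/(-6 + 3) - 4)**2 = (2*(-5)/(-3) - 4)**2 = (2*(-5)*(-1/3) - 4)**2 = (10/3 - 4)**2 = (-2/3)**2 = 4/9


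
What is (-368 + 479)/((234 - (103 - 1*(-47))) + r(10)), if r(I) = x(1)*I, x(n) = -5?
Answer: 111/34 ≈ 3.2647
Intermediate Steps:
r(I) = -5*I
(-368 + 479)/((234 - (103 - 1*(-47))) + r(10)) = (-368 + 479)/((234 - (103 - 1*(-47))) - 5*10) = 111/((234 - (103 + 47)) - 50) = 111/((234 - 1*150) - 50) = 111/((234 - 150) - 50) = 111/(84 - 50) = 111/34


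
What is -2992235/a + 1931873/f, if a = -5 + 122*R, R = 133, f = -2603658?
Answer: -2607364502521/14077978806 ≈ -185.21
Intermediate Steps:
a = 16221 (a = -5 + 122*133 = -5 + 16226 = 16221)
-2992235/a + 1931873/f = -2992235/16221 + 1931873/(-2603658) = -2992235*1/16221 + 1931873*(-1/2603658) = -2992235/16221 - 1931873/2603658 = -2607364502521/14077978806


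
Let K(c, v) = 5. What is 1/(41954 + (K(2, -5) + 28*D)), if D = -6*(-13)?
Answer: 1/44143 ≈ 2.2654e-5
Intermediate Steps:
D = 78
1/(41954 + (K(2, -5) + 28*D)) = 1/(41954 + (5 + 28*78)) = 1/(41954 + (5 + 2184)) = 1/(41954 + 2189) = 1/44143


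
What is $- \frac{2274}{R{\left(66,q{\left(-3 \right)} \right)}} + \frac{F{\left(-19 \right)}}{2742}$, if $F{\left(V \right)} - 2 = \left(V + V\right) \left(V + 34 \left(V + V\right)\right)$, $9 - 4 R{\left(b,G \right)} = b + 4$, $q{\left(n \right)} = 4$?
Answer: $\frac{13990126}{83631} \approx 167.28$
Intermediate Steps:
$R{\left(b,G \right)} = \frac{5}{4} - \frac{b}{4}$ ($R{\left(b,G \right)} = \frac{9}{4} - \frac{b + 4}{4} = \frac{9}{4} - \frac{4 + b}{4} = \frac{9}{4} - \left(1 + \frac{b}{4}\right) = \frac{5}{4} - \frac{b}{4}$)
$F{\left(V \right)} = 2 + 138 V^{2}$ ($F{\left(V \right)} = 2 + \left(V + V\right) \left(V + 34 \left(V + V\right)\right) = 2 + 2 V \left(V + 34 \cdot 2 V\right) = 2 + 2 V \left(V + 68 V\right) = 2 + 2 V 69 V = 2 + 138 V^{2}$)
$- \frac{2274}{R{\left(66,q{\left(-3 \right)} \right)}} + \frac{F{\left(-19 \right)}}{2742} = - \frac{2274}{\frac{5}{4} - \frac{33}{2}} + \frac{2 + 138 \left(-19\right)^{2}}{2742} = - \frac{2274}{\frac{5}{4} - \frac{33}{2}} + \left(2 + 138 \cdot 361\right) \frac{1}{2742} = - \frac{2274}{- \frac{61}{4}} + \left(2 + 49818\right) \frac{1}{2742} = \left(-2274\right) \left(- \frac{4}{61}\right) + 49820 \cdot \frac{1}{2742} = \frac{9096}{61} + \frac{24910}{1371} = \frac{13990126}{83631}$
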